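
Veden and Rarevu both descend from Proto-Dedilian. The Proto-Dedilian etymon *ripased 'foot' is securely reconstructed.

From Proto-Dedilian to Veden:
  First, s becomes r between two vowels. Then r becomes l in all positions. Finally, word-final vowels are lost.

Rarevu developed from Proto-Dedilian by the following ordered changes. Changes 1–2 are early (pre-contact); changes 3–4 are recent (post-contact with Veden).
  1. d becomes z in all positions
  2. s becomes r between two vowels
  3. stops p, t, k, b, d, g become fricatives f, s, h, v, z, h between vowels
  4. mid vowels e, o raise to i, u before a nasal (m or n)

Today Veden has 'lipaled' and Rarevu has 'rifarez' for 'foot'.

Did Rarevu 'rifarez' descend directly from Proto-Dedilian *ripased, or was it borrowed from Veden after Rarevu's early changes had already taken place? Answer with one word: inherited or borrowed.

inherited

If inherited, *ripased would pass through all of Rarevu's changes:
Rarevu: *ripased > ripasez > riparez > rifarez  (by unconditioned shift, rhotacism, intervocalic lenition)
If borrowed from Veden 'lipaled' after the early changes, it would undergo only the recent ones:
  rule 3 (intervocalic lenition): lipaled → lifaled
  rule 4 (pre-nasal raising): no change (lifaled)
  ⇒ as a loan: lifaled
Rarevu 'rifarez' matches the inherited outcome exactly, so it is an inherited cognate, not a loan.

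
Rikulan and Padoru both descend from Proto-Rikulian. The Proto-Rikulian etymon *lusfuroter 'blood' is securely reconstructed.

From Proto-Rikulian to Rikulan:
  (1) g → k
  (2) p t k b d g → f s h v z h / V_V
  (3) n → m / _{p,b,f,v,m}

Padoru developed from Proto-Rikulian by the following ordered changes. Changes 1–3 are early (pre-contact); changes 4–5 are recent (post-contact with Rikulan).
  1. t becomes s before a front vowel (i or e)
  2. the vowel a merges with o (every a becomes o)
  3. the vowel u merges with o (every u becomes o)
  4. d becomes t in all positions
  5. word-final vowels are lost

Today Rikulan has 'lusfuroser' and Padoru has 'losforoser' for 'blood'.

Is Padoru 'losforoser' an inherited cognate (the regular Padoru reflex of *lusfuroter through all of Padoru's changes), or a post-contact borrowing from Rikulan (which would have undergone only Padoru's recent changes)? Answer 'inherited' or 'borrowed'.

If inherited, *lusfuroter would pass through all of Padoru's changes:
Padoru: *lusfuroter > lusfuroser > losforoser  (by palatalisation, vowel merger)
If borrowed from Rikulan 'lusfuroser' after the early changes, it would undergo only the recent ones:
  rule 4 (unconditioned shift): no change (lusfuroser)
  rule 5 (apocope): no change (lusfuroser)
  ⇒ as a loan: lusfuroser
Padoru 'losforoser' matches the inherited outcome exactly, so it is an inherited cognate, not a loan.

inherited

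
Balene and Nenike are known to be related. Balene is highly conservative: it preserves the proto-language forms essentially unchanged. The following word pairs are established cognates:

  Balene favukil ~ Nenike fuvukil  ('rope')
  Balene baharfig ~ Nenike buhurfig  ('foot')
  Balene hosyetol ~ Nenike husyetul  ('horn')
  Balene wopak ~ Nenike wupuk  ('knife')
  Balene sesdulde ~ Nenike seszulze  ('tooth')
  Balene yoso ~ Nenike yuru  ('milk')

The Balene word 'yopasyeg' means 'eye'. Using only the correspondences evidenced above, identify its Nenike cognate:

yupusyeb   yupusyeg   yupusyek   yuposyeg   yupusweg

yupusyeg

wopak ~ wupuk — Balene o corresponds to Nenike u after a consonant, before a labial obstruent.
baharfig ~ buhurfig, wopak ~ wupuk — Balene a corresponds to Nenike u after a consonant, before a consonant other than r, m, n, p, b, f, v.
Applying these to Balene 'yopasyeg':
  yopasyeg → yupasyeg   (o→u after a consonant, before a labial obstruent)
  yupasyeg → yupusyeg   (a→u after a consonant, before a consonant other than r, m, n, p, b, f, v)
So the Nenike cognate is 'yupusyeg'.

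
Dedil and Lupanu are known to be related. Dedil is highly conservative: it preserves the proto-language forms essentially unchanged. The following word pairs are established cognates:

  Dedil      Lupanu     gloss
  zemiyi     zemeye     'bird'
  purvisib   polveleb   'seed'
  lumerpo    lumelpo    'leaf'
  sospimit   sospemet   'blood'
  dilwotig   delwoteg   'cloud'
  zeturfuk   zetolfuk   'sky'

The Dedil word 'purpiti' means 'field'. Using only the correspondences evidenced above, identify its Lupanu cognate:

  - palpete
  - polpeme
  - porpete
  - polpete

polpete

purvisib ~ polveleb, zeturfuk ~ zetolfuk — Dedil u corresponds to Lupanu o after a consonant, before r.
lumerpo ~ lumelpo — Dedil r corresponds to Lupanu l after a vowel, before a labial obstruent.
zemiyi ~ zemeye, purvisib ~ polveleb — Dedil i corresponds to Lupanu e after a consonant, before a consonant other than r, m, n, p, b, f, v.
zemiyi ~ zemeye — Dedil i corresponds to Lupanu e word-finally.
Applying these to Dedil 'purpiti':
  purpiti → porpiti   (u→o after a consonant, before r)
  porpiti → polpiti   (r→l after a vowel, before a labial obstruent)
  polpiti → polpeti   (i→e after a consonant, before a consonant other than r, m, n, p, b, f, v)
  polpeti → polpete   (i→e word-finally)
So the Lupanu cognate is 'polpete'.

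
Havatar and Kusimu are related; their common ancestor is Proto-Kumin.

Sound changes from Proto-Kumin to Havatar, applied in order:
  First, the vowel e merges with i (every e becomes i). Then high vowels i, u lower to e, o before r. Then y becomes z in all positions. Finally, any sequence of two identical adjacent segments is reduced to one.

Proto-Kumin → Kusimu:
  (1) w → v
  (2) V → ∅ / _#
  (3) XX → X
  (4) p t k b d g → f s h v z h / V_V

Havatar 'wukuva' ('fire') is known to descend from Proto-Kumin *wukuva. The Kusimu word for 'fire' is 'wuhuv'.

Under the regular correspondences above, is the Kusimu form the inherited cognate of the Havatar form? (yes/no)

Derive the expected Kusimu reflex of *wukuva:
Kusimu: *wukuva > vukuva > vukuv > vuhuv  (by unconditioned shift, apocope, intervocalic lenition)
The regular Kusimu reflex would be 'vuhuv', but the attested form is 'wuhuv'. The correspondence is irregular, so they are not cognates (the Kusimu form has a different source).

no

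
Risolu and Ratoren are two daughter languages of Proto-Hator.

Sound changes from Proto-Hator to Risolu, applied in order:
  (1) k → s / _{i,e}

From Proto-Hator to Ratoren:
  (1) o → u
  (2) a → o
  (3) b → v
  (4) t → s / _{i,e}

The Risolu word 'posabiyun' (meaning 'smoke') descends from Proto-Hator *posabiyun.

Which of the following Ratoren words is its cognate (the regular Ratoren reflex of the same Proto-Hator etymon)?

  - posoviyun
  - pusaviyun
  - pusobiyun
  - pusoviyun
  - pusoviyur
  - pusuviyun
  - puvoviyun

pusoviyun

Ratoren: *posabiyun
  posabiyun → pusabiyun   [vowel merger]
  pusabiyun → pusobiyun   [vowel merger]
  pusobiyun → pusoviyun   [unconditioned shift]
  pusoviyun (rule 4 does not apply)
  giving Ratoren pusoviyun.
Among the options, 'pusoviyun' alone shows every Ratoren change applied in order.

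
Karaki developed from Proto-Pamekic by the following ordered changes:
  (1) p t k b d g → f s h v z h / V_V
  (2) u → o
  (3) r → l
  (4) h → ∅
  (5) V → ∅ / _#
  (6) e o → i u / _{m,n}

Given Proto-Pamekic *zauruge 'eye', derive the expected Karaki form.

Karaki: *zauruge > zauruhe > zaorohe > zaolohe > zaoloe > zaolo  (by intervocalic lenition, vowel merger, unconditioned shift, h-loss, apocope)

zaolo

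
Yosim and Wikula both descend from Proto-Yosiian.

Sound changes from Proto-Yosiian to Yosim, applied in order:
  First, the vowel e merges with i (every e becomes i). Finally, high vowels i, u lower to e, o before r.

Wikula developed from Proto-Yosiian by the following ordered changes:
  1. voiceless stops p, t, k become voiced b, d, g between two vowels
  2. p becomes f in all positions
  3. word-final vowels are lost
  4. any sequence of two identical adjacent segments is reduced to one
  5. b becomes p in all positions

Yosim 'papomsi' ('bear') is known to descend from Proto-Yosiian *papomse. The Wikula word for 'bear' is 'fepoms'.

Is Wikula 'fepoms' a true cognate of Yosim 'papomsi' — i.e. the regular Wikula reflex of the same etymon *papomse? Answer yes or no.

no

Derive the expected Wikula reflex of *papomse:
Wikula: *papomse
  papomse → pabomse   [intervocalic voicing]
  pabomse → fabomse   [unconditioned shift]
  fabomse → faboms   [apocope]
  faboms (rule 4 does not apply)
  faboms → fapoms   [unconditioned shift]
  giving Wikula fapoms.
The regular Wikula reflex would be 'fapoms', but the attested form is 'fepoms'. The correspondence is irregular, so they are not cognates (the Wikula form has a different source).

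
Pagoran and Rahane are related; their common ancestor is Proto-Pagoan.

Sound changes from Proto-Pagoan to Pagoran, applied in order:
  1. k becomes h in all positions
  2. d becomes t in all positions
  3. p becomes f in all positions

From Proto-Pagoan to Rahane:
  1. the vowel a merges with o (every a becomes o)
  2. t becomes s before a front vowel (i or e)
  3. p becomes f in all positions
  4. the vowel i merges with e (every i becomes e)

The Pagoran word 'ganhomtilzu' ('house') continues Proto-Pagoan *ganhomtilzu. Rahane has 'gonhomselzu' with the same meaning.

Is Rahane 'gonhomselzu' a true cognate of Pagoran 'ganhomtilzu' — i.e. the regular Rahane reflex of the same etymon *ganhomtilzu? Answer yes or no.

yes

Derive the expected Rahane reflex of *ganhomtilzu:
Rahane: *ganhomtilzu
  ganhomtilzu → gonhomtilzu   [vowel merger]
  gonhomtilzu → gonhomsilzu   [palatalisation]
  gonhomsilzu (rule 3 does not apply)
  gonhomsilzu → gonhomselzu   [vowel merger]
  giving Rahane gonhomselzu.
Rahane 'gonhomselzu' matches the regular reflex exactly, so the pair is cognate.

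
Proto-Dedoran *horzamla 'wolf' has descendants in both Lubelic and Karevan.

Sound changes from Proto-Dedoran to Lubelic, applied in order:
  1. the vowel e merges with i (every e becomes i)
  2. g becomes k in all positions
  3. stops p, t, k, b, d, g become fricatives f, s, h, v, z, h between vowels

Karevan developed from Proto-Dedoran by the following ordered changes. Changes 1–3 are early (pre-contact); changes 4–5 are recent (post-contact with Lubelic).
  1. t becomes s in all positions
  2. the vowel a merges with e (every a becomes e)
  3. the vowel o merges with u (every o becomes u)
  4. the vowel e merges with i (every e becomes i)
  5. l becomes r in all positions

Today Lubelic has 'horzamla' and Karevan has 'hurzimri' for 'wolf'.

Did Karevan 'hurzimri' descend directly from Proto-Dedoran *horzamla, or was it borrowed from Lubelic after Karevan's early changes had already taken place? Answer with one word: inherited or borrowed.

inherited

If inherited, *horzamla would pass through all of Karevan's changes:
Karevan: start from *horzamla.
  rule 1: no change — horzamla
  rule 2 (vowel merger): horzamla → horzemle
  rule 3 (vowel merger): horzemle → hurzemle
  rule 4 (vowel merger): hurzemle → hurzimli
  rule 5 (unconditioned shift): hurzimli → hurzimri
  ⇒ Karevan hurzimri
If borrowed from Lubelic 'horzamla' after the early changes, it would undergo only the recent ones:
  rule 4 (vowel merger): no change (horzamla)
  rule 5 (unconditioned shift): horzamla → horzamra
  ⇒ as a loan: horzamra
Karevan 'hurzimri' matches the inherited outcome exactly, so it is an inherited cognate, not a loan.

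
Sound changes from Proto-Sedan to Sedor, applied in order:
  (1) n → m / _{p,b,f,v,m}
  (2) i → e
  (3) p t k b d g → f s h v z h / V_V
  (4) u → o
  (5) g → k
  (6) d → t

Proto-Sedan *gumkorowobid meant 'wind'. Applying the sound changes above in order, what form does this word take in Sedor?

komkorowovet

Sedor: *gumkorowobid
  gumkorowobid (rule 1 does not apply)
  gumkorowobid → gumkorowobed   [vowel merger]
  gumkorowobed → gumkorowoved   [intervocalic lenition]
  gumkorowoved → gomkorowoved   [vowel merger]
  gomkorowoved → komkorowoved   [unconditioned shift]
  komkorowoved → komkorowovet   [unconditioned shift]
  giving Sedor komkorowovet.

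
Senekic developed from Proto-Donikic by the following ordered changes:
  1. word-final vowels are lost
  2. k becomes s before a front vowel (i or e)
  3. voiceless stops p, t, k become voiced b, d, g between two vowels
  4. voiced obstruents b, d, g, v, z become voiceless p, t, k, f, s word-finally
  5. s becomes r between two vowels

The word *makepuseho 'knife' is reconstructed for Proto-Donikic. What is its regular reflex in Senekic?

Senekic: *makepuseho
  makepuseho → makepuseh   [apocope]
  makepuseh → masepuseh   [palatalisation]
  masepuseh → masebuseh   [intervocalic voicing]
  masebuseh (rule 4 does not apply)
  masebuseh → marebureh   [rhotacism]
  giving Senekic marebureh.

marebureh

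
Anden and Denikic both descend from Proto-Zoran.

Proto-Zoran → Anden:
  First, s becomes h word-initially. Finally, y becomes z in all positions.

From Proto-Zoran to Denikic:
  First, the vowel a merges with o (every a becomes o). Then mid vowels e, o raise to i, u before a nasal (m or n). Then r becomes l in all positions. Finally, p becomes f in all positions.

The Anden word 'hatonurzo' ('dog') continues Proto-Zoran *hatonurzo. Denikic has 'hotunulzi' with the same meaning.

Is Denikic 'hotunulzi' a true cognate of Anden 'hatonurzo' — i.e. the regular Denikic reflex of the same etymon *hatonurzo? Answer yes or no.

Derive the expected Denikic reflex of *hatonurzo:
Denikic: *hatonurzo
  hatonurzo → hotonurzo   [vowel merger]
  hotonurzo → hotunurzo   [pre-nasal raising]
  hotunurzo → hotunulzo   [unconditioned shift]
  hotunulzo (rule 4 does not apply)
  giving Denikic hotunulzo.
The regular Denikic reflex would be 'hotunulzo', but the attested form is 'hotunulzi'. The correspondence is irregular, so they are not cognates (the Denikic form has a different source).

no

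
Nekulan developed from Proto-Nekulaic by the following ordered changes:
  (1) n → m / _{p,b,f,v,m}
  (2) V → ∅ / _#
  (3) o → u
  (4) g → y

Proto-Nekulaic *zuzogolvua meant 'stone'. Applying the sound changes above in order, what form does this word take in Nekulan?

zuzuyulvu

Nekulan: start from *zuzogolvua.
  rule 1: no change — zuzogolvua
  rule 2 (apocope): zuzogolvua → zuzogolvu
  rule 3 (vowel merger): zuzogolvu → zuzugulvu
  rule 4 (unconditioned shift): zuzugulvu → zuzuyulvu
  ⇒ Nekulan zuzuyulvu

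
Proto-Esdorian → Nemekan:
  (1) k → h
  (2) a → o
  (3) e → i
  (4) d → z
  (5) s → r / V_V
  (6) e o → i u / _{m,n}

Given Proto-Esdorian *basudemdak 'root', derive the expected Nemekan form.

Nemekan: *basudemdak > basudemdah > bosudemdoh > bosudimdoh > bosuzimzoh > boruzimzoh  (by unconditioned shift, vowel merger, vowel merger, unconditioned shift, rhotacism)

boruzimzoh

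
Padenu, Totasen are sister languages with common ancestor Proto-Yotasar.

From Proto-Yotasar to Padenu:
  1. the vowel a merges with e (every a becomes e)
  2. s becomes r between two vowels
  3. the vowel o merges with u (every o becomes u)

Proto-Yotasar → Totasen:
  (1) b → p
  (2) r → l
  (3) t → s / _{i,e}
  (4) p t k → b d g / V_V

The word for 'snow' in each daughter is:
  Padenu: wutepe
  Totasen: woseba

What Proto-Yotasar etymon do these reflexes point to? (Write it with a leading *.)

*wotepa

Position 5: Padenu has p, Totasen has b. Padenu preserves p here (none of its changes turn any other segment into p), so the proto-segment is *p.
Position 6: Padenu has e, Totasen has a. Totasen preserves a here (none of its changes turn any other segment into a), so the proto-segment is *a.
Position 2: Padenu has u, Totasen has o. Totasen preserves o here (none of its changes turn any other segment into o), so the proto-segment is *o.
Verify the candidate proto-form against each daughter:
Padenu: start from *wotepa.
  rule 1 (vowel merger): wotepa → wotepe
  rule 2: no change — wotepe
  rule 3 (vowel merger): wotepe → wutepe
  ⇒ Padenu wutepe
Totasen: start from *wotepa.
  rule 1: no change — wotepa
  rule 2: no change — wotepa
  rule 3 (palatalisation): wotepa → wosepa
  rule 4 (intervocalic voicing): wosepa → woseba
  ⇒ Totasen woseba
No other proto-form is consistent with every reflex, so the reconstruction is *wotepa.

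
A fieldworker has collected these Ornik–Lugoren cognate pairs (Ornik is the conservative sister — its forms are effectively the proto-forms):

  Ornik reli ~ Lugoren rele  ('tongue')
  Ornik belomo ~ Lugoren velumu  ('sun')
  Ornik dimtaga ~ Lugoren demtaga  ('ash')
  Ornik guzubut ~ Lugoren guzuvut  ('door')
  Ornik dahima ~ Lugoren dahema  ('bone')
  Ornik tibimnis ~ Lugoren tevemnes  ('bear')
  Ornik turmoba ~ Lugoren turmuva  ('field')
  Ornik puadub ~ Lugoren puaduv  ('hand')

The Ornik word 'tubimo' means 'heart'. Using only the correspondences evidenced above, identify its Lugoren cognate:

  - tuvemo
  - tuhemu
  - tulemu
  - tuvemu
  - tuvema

tuvemu

tibimnis ~ tevemnes — Ornik b corresponds to Lugoren v between vowels (before a front vowel).
dimtaga ~ demtaga, dahima ~ dahema — Ornik i corresponds to Lugoren e after a consonant, before a nasal.
belomo ~ velumu — Ornik o corresponds to Lugoren u word-finally.
Applying these to Ornik 'tubimo':
  tubimo → tuvimo   (b→v between vowels (before a front vowel))
  tuvimo → tuvemo   (i→e after a consonant, before a nasal)
  tuvemo → tuvemu   (o→u word-finally)
So the Lugoren cognate is 'tuvemu'.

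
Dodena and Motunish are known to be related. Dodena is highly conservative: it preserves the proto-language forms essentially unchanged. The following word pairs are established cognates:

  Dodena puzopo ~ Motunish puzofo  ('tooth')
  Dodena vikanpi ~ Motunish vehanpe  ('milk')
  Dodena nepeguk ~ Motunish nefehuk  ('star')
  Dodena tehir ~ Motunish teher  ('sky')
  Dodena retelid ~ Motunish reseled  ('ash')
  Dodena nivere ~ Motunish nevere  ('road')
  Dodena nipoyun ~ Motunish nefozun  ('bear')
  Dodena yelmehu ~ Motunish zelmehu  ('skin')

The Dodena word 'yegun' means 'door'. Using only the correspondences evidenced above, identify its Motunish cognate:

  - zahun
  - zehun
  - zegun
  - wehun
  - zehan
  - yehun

zehun

yelmehu ~ zelmehu — Dodena y corresponds to Motunish z word-initially before a front vowel.
nepeguk ~ nefehuk — Dodena g corresponds to Motunish h between vowels (before a back vowel).
Applying these to Dodena 'yegun':
  yegun → zegun   (y→z word-initially before a front vowel)
  zegun → zehun   (g→h between vowels (before a back vowel))
So the Motunish cognate is 'zehun'.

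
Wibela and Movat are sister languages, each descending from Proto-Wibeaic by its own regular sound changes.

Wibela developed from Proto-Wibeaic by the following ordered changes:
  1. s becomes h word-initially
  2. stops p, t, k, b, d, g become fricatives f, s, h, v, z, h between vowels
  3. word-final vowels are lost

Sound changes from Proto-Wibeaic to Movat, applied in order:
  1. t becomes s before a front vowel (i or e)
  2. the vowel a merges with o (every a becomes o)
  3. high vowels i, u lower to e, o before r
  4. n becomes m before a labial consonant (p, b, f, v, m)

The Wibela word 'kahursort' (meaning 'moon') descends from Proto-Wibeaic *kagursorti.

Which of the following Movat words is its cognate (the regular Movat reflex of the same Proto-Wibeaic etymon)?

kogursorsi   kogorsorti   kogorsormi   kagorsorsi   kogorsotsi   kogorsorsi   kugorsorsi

Movat: start from *kagursorti.
  rule 1 (palatalisation): kagursorti → kagursorsi
  rule 2 (vowel merger): kagursorsi → kogursorsi
  rule 3 (pre-rhotic lowering): kogursorsi → kogorsorsi
  rule 4: no change — kogorsorsi
  ⇒ Movat kogorsorsi

kogorsorsi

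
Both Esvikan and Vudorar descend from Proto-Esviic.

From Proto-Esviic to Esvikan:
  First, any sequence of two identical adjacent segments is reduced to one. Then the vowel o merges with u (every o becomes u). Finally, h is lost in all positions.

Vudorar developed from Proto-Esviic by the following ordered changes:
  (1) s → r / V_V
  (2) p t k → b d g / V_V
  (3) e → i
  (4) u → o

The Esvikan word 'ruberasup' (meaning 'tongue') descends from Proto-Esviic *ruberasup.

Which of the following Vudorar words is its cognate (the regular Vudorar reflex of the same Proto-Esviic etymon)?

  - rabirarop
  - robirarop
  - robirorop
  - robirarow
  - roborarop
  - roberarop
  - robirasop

robirarop

Vudorar: *ruberasup > ruberarup > rubirarup > robirarop  (by rhotacism, vowel merger, vowel merger)
Among the options, 'robirarop' alone shows every Vudorar change applied in order.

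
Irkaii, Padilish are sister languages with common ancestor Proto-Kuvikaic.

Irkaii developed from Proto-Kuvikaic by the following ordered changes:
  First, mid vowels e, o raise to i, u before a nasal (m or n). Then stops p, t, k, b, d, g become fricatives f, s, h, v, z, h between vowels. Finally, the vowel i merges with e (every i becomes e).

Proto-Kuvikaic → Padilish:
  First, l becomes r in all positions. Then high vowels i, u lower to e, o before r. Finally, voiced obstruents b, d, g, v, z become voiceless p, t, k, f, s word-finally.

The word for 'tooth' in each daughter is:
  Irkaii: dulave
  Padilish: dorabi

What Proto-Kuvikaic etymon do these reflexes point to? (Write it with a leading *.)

Position 6: Irkaii has e, Padilish has i. Padilish preserves i here (none of its changes turn any other segment into i), so the proto-segment is *i.
Position 5: Irkaii has v, Padilish has b. Padilish preserves b here (none of its changes turn any other segment into b), so the proto-segment is *b.
Verify the candidate proto-form against each daughter:
Irkaii: start from *dulabi.
  rule 1: no change — dulabi
  rule 2 (intervocalic lenition): dulabi → dulavi
  rule 3 (vowel merger): dulavi → dulave
  ⇒ Irkaii dulave
Padilish: *dulabi > durabi > dorabi  (by unconditioned shift, pre-rhotic lowering)
No other proto-form is consistent with every reflex, so the reconstruction is *dulabi.

*dulabi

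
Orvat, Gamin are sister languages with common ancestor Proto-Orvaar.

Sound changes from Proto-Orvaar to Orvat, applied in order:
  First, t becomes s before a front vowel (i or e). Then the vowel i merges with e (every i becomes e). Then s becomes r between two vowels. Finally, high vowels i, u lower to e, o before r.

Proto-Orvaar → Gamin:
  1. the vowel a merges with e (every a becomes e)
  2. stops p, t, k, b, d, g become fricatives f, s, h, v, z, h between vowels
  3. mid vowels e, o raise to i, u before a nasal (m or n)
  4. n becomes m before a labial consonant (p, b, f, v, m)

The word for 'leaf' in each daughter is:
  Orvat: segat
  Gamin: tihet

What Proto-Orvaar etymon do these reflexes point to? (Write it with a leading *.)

*tigat

Position 3: Orvat has g, Gamin has h. Orvat preserves g here (none of its changes turn any other segment into g), so the proto-segment is *g.
Position 1: Orvat has s, Gamin has t. Gamin preserves t here (none of its changes turn any other segment into t), so the proto-segment is *t.
This points to *tigat. Verify forward in each daughter:
Orvat: start from *tigat.
  rule 1 (palatalisation): tigat → sigat
  rule 2 (vowel merger): sigat → segat
  rule 3: no change — segat
  rule 4: no change — segat
  ⇒ Orvat segat
Gamin: start from *tigat.
  rule 1 (vowel merger): tigat → tiget
  rule 2 (intervocalic lenition): tiget → tihet
  rule 3: no change — tihet
  rule 4: no change — tihet
  ⇒ Gamin tihet
Only *tigat yields all of Orvat segat, Gamin tihet.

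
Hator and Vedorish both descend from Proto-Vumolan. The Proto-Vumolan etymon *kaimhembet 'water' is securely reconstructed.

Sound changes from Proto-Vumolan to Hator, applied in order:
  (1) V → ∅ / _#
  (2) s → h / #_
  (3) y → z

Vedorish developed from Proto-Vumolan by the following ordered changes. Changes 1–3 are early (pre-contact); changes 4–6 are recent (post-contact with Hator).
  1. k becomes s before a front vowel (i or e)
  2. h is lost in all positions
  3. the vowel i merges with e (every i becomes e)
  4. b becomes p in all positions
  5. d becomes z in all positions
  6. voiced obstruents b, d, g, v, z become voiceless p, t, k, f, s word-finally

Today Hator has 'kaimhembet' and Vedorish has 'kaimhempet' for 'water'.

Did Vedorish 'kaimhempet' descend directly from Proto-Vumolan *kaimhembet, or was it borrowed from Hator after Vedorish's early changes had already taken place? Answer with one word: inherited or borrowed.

borrowed

If inherited, *kaimhembet would pass through all of Vedorish's changes:
Vedorish: *kaimhembet > kaimembet > kaemembet > kaemempet  (by h-loss, vowel merger, unconditioned shift)
If borrowed from Hator 'kaimhembet' after the early changes, it would undergo only the recent ones:
  rule 4 (unconditioned shift): kaimhembet → kaimhempet
  rule 5 (unconditioned shift): no change (kaimhempet)
  rule 6 (final devoicing): no change (kaimhempet)
  ⇒ as a loan: kaimhempet
Vedorish 'kaimhempet' matches the loan outcome 'kaimhempet', not the inherited 'kaemempet' — it skipped the early Vedorish changes, so it was borrowed from Hator.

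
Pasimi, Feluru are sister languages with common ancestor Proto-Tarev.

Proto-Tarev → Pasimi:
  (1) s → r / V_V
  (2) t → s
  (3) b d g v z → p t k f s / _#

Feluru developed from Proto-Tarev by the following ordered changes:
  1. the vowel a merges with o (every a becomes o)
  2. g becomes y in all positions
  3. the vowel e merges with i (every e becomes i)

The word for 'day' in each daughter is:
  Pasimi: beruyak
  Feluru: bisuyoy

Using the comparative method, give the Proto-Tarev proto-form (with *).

Position 3: Pasimi has r, Feluru has s. Feluru preserves s here (none of its changes turn any other segment into s), so the proto-segment is *s.
Position 2: Pasimi has e, Feluru has i. Pasimi preserves e here (none of its changes turn any other segment into e), so the proto-segment is *e.
Position 6: Pasimi has a, Feluru has o. Pasimi preserves a here (none of its changes turn any other segment into a), so the proto-segment is *a.
Verify the candidate proto-form against each daughter:
Pasimi: *besuyag > beruyag > beruyak  (by rhotacism, final devoicing)
Feluru: *besuyag > besuyog > besuyoy > bisuyoy  (by vowel merger, unconditioned shift, vowel merger)
No other proto-form is consistent with every reflex, so the reconstruction is *besuyag.

*besuyag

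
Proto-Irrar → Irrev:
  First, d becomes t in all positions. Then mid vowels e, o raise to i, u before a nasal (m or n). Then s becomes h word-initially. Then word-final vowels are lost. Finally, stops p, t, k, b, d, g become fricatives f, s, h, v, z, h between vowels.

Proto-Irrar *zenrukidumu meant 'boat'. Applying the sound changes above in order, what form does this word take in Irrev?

Irrev: *zenrukidumu > zenrukitumu > zinrukitumu > zinrukitum > zinruhisum  (by unconditioned shift, pre-nasal raising, apocope, intervocalic lenition)

zinruhisum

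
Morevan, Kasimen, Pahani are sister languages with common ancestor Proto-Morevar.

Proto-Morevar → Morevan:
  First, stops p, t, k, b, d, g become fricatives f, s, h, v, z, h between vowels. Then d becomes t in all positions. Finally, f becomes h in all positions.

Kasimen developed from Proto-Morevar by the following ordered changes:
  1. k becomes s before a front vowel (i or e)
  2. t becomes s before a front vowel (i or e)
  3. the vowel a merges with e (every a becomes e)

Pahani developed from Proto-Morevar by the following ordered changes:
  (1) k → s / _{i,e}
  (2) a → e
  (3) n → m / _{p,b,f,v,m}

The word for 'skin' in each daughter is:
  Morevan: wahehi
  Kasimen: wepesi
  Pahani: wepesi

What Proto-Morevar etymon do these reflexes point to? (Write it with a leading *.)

*wapeki

Position 3: Morevan has h, Kasimen has p, Pahani has p. Kasimen preserves p here (none of its changes turn any other segment into p), so the proto-segment is *p.
Position 5: Morevan has h, Kasimen has s, Pahani has s. Taking the neighbouring segments as reconstructed: Morevan h could go back to *p or *k or *g or *f or *h; Kasimen s could go back to *t or *k or *s; Pahani s could go back to *k or *s — the one source consistent with every daughter is *k.
Continuing position by position gives *wapeki; check it forward:
Morevan: *wapeki
  wapeki → wafehi   [intervocalic lenition]
  wafehi (rule 2 does not apply)
  wafehi → wahehi   [unconditioned shift]
  giving Morevan wahehi.
Kasimen: *wapeki > wapesi > wepesi  (by palatalisation, vowel merger)
Pahani: *wapeki > wapesi > wepesi  (by palatalisation, vowel merger)
*wapeki is the unique common source.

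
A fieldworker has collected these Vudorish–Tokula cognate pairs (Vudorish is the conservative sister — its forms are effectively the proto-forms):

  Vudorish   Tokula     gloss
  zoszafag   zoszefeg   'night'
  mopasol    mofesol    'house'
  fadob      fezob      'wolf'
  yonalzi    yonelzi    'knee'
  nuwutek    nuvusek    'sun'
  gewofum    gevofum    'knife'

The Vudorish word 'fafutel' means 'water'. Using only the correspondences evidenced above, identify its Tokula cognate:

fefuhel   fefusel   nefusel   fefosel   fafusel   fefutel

zoszafag ~ zoszefeg — Vudorish a corresponds to Tokula e after a consonant, before a labial obstruent.
nuwutek ~ nuvusek — Vudorish t corresponds to Tokula s between vowels (before a front vowel).
Applying these to Vudorish 'fafutel':
  fafutel → fefutel   (a→e after a consonant, before a labial obstruent)
  fefutel → fefusel   (t→s between vowels (before a front vowel))
So the Tokula cognate is 'fefusel'.

fefusel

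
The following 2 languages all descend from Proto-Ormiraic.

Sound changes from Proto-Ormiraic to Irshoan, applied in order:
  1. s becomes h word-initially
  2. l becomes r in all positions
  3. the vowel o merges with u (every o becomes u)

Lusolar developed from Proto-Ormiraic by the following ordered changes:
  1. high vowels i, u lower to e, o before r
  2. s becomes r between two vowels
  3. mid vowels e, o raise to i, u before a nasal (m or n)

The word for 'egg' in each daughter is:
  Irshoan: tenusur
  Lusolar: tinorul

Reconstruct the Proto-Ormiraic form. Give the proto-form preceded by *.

Position 5: Irshoan has s, Lusolar has r. Irshoan preserves s here (none of its changes turn any other segment into s), so the proto-segment is *s.
Position 4: Irshoan has u, Lusolar has o. Taking the neighbouring segments as reconstructed: Irshoan u could go back to *o or *u; Lusolar o can only go back to *o — the one source consistent with every daughter is *o.
This points to *tenosul. Verify forward in each daughter:
Irshoan: start from *tenosul.
  rule 1: no change — tenosul
  rule 2 (unconditioned shift): tenosul → tenosur
  rule 3 (vowel merger): tenosur → tenusur
  ⇒ Irshoan tenusur
Lusolar: *tenosul
  tenosul (rule 1 does not apply)
  tenosul → tenorul   [rhotacism]
  tenorul → tinorul   [pre-nasal raising]
  giving Lusolar tinorul.
No other proto-form is consistent with every reflex, so the reconstruction is *tenosul.

*tenosul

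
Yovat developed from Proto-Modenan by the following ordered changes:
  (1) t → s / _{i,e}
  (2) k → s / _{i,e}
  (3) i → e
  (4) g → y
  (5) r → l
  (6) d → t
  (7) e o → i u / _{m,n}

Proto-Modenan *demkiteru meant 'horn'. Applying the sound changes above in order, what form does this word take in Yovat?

timseselu

Yovat: *demkiteru
  demkiteru → demkiseru   [palatalisation]
  demkiseru → demsiseru   [palatalisation]
  demsiseru → demseseru   [vowel merger]
  demseseru (rule 4 does not apply)
  demseseru → demseselu   [unconditioned shift]
  demseselu → temseselu   [unconditioned shift]
  temseselu → timseselu   [pre-nasal raising]
  giving Yovat timseselu.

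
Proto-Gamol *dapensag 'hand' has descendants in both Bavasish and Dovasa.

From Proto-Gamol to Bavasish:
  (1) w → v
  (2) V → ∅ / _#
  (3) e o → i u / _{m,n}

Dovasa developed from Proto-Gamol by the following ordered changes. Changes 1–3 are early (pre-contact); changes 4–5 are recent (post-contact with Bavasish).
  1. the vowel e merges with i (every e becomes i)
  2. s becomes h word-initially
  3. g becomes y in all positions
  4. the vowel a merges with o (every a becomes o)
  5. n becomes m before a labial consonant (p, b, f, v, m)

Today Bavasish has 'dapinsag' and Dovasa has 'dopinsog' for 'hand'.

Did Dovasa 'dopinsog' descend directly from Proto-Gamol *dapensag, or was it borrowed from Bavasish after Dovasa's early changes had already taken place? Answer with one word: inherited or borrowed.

If inherited, *dapensag would pass through all of Dovasa's changes:
Dovasa: *dapensag
  dapensag → dapinsag   [vowel merger]
  dapinsag (rule 2 does not apply)
  dapinsag → dapinsay   [unconditioned shift]
  dapinsay → dopinsoy   [vowel merger]
  dopinsoy (rule 5 does not apply)
  giving Dovasa dopinsoy.
If borrowed from Bavasish 'dapinsag' after the early changes, it would undergo only the recent ones:
  rule 4 (vowel merger): dapinsag → dopinsog
  rule 5 (nasal place assimilation): no change (dopinsog)
  ⇒ as a loan: dopinsog
Dovasa 'dopinsog' matches the loan outcome 'dopinsog', not the inherited 'dopinsoy' — it skipped the early Dovasa changes, so it was borrowed from Bavasish.

borrowed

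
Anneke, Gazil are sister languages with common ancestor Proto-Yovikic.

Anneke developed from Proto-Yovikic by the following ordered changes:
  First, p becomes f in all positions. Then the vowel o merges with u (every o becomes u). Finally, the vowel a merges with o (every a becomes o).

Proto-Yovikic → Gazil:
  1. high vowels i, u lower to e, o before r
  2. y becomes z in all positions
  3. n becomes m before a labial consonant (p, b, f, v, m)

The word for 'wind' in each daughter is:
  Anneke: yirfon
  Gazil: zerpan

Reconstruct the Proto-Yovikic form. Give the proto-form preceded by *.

Position 4: Anneke has f, Gazil has p. Gazil preserves p here (none of its changes turn any other segment into p), so the proto-segment is *p.
Position 1: Anneke has y, Gazil has z. Anneke preserves y here (none of its changes turn any other segment into y), so the proto-segment is *y.
This points to *yirpan. Verify forward in each daughter:
Anneke: start from *yirpan.
  rule 1 (unconditioned shift): yirpan → yirfan
  rule 2: no change — yirfan
  rule 3 (vowel merger): yirfan → yirfon
  ⇒ Anneke yirfon
Gazil: start from *yirpan.
  rule 1 (pre-rhotic lowering): yirpan → yerpan
  rule 2 (unconditioned shift): yerpan → zerpan
  rule 3: no change — zerpan
  ⇒ Gazil zerpan
*yirpan is the unique common source.

*yirpan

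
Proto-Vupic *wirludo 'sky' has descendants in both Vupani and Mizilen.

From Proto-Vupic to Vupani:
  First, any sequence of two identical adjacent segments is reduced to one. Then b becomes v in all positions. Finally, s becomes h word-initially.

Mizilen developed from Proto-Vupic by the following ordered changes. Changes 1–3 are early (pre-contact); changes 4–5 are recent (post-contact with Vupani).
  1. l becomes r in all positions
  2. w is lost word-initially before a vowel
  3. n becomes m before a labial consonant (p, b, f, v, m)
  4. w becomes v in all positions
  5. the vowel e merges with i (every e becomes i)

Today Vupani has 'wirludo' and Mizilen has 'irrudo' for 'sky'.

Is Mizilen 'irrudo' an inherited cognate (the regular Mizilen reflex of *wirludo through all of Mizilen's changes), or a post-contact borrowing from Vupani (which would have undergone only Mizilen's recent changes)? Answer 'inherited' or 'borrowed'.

inherited

If inherited, *wirludo would pass through all of Mizilen's changes:
Mizilen: *wirludo
  wirludo → wirrudo   [unconditioned shift]
  wirrudo → irrudo   [glide loss]
  irrudo (rule 3 does not apply)
  irrudo (rule 4 does not apply)
  irrudo (rule 5 does not apply)
  giving Mizilen irrudo.
If borrowed from Vupani 'wirludo' after the early changes, it would undergo only the recent ones:
  rule 4 (unconditioned shift): wirludo → virludo
  rule 5 (vowel merger): no change (virludo)
  ⇒ as a loan: virludo
Mizilen 'irrudo' matches the inherited outcome exactly, so it is an inherited cognate, not a loan.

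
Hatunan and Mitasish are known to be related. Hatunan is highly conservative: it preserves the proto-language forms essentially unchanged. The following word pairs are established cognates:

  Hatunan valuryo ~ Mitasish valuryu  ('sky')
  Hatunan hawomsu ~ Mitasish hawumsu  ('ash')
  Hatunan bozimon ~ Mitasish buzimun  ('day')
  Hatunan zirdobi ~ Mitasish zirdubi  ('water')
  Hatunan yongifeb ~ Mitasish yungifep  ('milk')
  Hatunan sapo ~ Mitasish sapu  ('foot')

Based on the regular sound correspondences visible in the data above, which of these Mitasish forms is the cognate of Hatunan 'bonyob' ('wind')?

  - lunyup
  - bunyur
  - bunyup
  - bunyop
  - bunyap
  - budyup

bunyup

bozimon ~ buzimun, yongifeb ~ yungifep — Hatunan o corresponds to Mitasish u after a consonant, before a nasal.
zirdobi ~ zirdubi — Hatunan o corresponds to Mitasish u after a consonant, before a labial obstruent.
yongifeb ~ yungifep — Hatunan b corresponds to Mitasish p word-finally.
Applying these to Hatunan 'bonyob':
  bonyob → bunyob   (o→u after a consonant, before a nasal)
  bunyob → bunyub   (o→u after a consonant, before a labial obstruent)
  bunyub → bunyup   (b→p word-finally)
So the Mitasish cognate is 'bunyup'.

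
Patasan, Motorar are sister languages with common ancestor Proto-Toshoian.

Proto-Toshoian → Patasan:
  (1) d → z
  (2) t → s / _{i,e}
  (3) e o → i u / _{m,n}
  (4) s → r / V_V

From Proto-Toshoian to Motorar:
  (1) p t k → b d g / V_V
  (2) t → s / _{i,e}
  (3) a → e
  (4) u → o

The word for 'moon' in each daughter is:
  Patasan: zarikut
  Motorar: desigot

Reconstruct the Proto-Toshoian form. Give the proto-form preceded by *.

*dasikut

Position 6: Patasan has u, Motorar has o. Taking the neighbouring segments as reconstructed: Patasan u can only go back to *u; Motorar o could go back to *o or *u — the one source consistent with every daughter is *u.
Position 3: Patasan has r, Motorar has s. Taking the neighbouring segments as reconstructed: Patasan r could go back to *t or *s or *r; Motorar s can only go back to *s — the one source consistent with every daughter is *s.
Verify the candidate proto-form against each daughter:
Patasan: start from *dasikut.
  rule 1 (unconditioned shift): dasikut → zasikut
  rule 2: no change — zasikut
  rule 3: no change — zasikut
  rule 4 (rhotacism): zasikut → zarikut
  ⇒ Patasan zarikut
Motorar: start from *dasikut.
  rule 1 (intervocalic voicing): dasikut → dasigut
  rule 2: no change — dasigut
  rule 3 (vowel merger): dasigut → desigut
  rule 4 (vowel merger): desigut → desigot
  ⇒ Motorar desigot
No other proto-form is consistent with every reflex, so the reconstruction is *dasikut.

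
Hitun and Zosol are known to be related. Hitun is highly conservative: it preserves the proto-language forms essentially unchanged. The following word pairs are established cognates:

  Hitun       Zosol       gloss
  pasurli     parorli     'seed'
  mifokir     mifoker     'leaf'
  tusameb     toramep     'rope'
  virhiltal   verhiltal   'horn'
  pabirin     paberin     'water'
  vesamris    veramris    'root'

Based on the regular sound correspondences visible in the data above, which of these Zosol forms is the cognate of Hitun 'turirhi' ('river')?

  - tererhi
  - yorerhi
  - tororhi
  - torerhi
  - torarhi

pasurli ~ parorli — Hitun u corresponds to Zosol o after a consonant, before r.
mifokir ~ mifoker, virhiltal ~ verhiltal — Hitun i corresponds to Zosol e after a consonant, before r.
Applying these to Hitun 'turirhi':
  turirhi → torirhi   (u→o after a consonant, before r)
  torirhi → torerhi   (i→e after a consonant, before r)
So the Zosol cognate is 'torerhi'.

torerhi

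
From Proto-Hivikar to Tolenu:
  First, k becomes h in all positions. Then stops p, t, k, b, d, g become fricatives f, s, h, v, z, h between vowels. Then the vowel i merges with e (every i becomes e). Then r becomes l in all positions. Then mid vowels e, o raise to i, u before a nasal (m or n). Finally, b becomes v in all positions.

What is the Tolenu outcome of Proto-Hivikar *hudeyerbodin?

Tolenu: *hudeyerbodin > huzeyerbozin > huzeyerbozen > huzeyelbozen > huzeyelbozin > huzeyelvozin  (by intervocalic lenition, vowel merger, unconditioned shift, pre-nasal raising, unconditioned shift)

huzeyelvozin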